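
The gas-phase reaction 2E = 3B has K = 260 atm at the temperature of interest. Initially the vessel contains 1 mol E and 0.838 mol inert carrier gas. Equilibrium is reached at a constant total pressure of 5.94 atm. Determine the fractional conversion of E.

Let X = conversion of E (basis 1 mol E); extent of reaction ξ = 0.5X.
Moles: n_E = 1 − X; n_B = 1.5X; n_I = 0.838 (inert).
Summing: n_T = 1.84 + 0.5X.
Mole fractions y_i = n_i/n_T; K = p_B^3 / (p_E^2) with p_i = y_i·P.
This yields a degree-3 equation in X; solving on (0,1), X = 0.854.

X = 0.854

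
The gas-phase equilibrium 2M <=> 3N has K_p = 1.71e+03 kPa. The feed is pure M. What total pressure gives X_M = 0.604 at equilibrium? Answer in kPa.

Take 1 mol M as basis and let X be its fractional conversion, so ξ = 0.5X.
Moles: n_M = 1 − X; n_N = 1.5X.
Summing: n_T = 1 + 0.5X.
K_p = p_N^3 / (p_M^2) with p_i = (n_i/n_T)·P.
At X = 0.604: the mole-fraction product g(X) = Π y_i^ν_i = 3.642. Since K_p = g(X)·P^{1}, P = (K_p/g)^(1/1) = (1.71e+03/3.642)^(1/1) = 469 kPa.

P = 469 kPa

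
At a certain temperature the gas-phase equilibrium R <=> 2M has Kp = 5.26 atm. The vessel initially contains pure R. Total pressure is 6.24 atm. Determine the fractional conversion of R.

X = 0.417

Basis: 1 mol R initially; let X = conversion of R. Extent ξ = X.
At extent ξ: n_R = 1 − X; n_M = 2X.
Summing: n_T = 1 + X.
With p_i = (n_i/n_T)P, Kp = p_M^2 / (p_R).
This yields a degree-2 equation in X; solving on (0,1), X = 0.417.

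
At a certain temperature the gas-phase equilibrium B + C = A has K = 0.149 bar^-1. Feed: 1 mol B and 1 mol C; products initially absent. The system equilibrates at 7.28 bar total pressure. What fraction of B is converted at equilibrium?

Basis: 1 mol B initially; let X = conversion of B. Extent ξ = X.
Moles: n_B = 1 − X; n_C = 1 − X; n_A = X.
n_T = Σnᵢ = 2 − X.
Mole fractions y_i = n_i/n_T; K = p_A / (p_B p_C) with p_i = y_i·P.
This yields a degree-2 equation in X; solving on (0,1), X = 0.307.

X = 0.307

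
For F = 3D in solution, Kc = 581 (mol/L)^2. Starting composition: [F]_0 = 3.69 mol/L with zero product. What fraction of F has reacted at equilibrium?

Let X = conversion of F; extent ξ = 3.69·X mol/L.
Concentrations: [F] = 3.69 − 3.69X; [D] = 11.1X.
Kc = [D]^3 / ([F]).
Solving Kc = 581 for X ∈ (0,1): X = 0.742.

X = 0.742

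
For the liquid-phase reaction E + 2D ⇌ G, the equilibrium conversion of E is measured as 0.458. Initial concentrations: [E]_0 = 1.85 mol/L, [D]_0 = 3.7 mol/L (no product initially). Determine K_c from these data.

K_c = 0.21 (mol/L)^-2

Let X = conversion of E.
Concentrations: [E] = 1.85 − 1.85X; [D] = 3.7 − 3.7X; [G] = 1.85X.
At X = 0.458: [E] = 1, [D] = 2.01, [G] = 0.847.
K_c = [G] / ([E] [D]^2) = 0.21 (mol/L)^-2.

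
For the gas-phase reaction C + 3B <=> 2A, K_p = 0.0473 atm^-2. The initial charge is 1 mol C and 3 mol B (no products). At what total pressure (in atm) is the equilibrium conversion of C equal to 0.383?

P = 5.76 atm

Take 1 mol C as basis and let X be its fractional conversion, so ξ = X.
Species balance: n_C = 1 − X; n_B = 3 − 3X; n_A = 2X.
n_T = Σnᵢ = 4 − 2X.
K_p = p_A^2 / (p_C p_B^3) with p_i = (n_i/n_T)·P.
At X = 0.383: the mole-fraction product g(X) = Π y_i^ν_i = 1.568. Since K_p = g(X)·P^{-2}, P = (g/K_p)^(1/2) = (1.568/0.0473)^(1/2) = 5.76 atm.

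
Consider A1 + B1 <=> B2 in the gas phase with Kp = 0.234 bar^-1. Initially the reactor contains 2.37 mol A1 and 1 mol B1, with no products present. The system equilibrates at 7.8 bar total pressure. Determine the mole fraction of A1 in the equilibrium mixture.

y_A1 = 0.646

Let X = conversion of B1 (basis 1 mol B1); extent of reaction ξ = X.
Species balance: n_A1 = 2.37 − X; n_B1 = 1 − X; n_B2 = X.
Total moles n_T = 3.37 − X.
y_i = n_i/n_T, p_i = y_i·P. Kp = p_B2 / (p_A1 p_B1).
Substituting and setting equal to 0.234 bar^-1 gives a polynomial in X; the root in (0,1) is X = 0.541.
Then n_A1 = 1.83, n_T = 2.83, so y_A1 = 0.646.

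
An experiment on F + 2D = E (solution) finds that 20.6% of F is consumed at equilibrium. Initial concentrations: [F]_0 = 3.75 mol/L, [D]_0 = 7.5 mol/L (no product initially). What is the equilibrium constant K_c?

K_c = 0.00732 (mol/L)^-2

Let X = conversion of F.
Concentrations: [F] = 3.75 − 3.75X; [D] = 7.5 − 7.5X; [E] = 3.75X.
At X = 0.206: [F] = 2.98, [D] = 5.96, [E] = 0.772.
K_c = [E] / ([F] [D]^2) = 0.00732 (mol/L)^-2.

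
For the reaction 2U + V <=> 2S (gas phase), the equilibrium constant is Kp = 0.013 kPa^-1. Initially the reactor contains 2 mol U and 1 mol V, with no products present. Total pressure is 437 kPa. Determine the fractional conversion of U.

Take 2 mol U as basis and let X be its fractional conversion, so ξ = X.
At extent ξ: n_U = 2 − 2X; n_V = 1 − X; n_S = 2X.
Summing: n_T = 3 − X.
Mole fractions y_i = n_i/n_T; Kp = p_S^2 / (p_U^2 p_V) with p_i = y_i·P.
Equating to 0.013 kPa^-1 and solving on 0 < X < 1: X = 0.513.

X = 0.513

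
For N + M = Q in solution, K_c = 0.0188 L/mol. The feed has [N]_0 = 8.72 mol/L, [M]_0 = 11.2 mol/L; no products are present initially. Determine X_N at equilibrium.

Let X = conversion of N; extent ξ = 8.72·X mol/L.
Concentrations: [N] = 8.72 − 8.72X; [M] = 11.2 − 8.72X; [Q] = 8.72X.
K_c = [Q] / ([N] [M]).
Setting equal to 0.0188 and solving for X on (0,1) gives X = 0.156.

X = 0.156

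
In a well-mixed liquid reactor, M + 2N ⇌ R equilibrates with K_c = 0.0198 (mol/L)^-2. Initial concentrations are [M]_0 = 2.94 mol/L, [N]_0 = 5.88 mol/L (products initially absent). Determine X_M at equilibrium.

Let X = conversion of M; extent ξ = 2.94·X mol/L.
Concentrations: [M] = 2.94 − 2.94X; [N] = 5.88 − 5.88X; [R] = 2.94X.
K_c = [R] / ([M] [N]^2).
Equating to 0.0198 (mol/L)^-2: the physical root is X = 0.268.

X = 0.268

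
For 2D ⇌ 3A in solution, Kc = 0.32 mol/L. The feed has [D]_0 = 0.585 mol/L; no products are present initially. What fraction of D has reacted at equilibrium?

X = 0.392

Let X = conversion of D; extent ξ = 0.585X/2 mol/L.
Concentrations: [D] = 0.585 − 0.585X; [A] = 0.877X.
Kc = [A]^3 / ([D]^2).
Equating to 0.32 mol/L: the physical root is X = 0.392.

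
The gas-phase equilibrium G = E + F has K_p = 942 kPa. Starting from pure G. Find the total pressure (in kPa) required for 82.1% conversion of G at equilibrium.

Take 1 mol G as basis and let X be its fractional conversion, so ξ = X.
At extent ξ: n_G = 1 − X; n_E = X; n_F = X.
Total moles n_T = 1 + X.
K_p = p_E p_F / (p_G) with p_i = (n_i/n_T)·P.
At X = 0.821: the mole-fraction product g(X) = Π y_i^ν_i = 2.068. Since K_p = g(X)·P^{1}, P = (K_p/g)^(1/1) = (942/2.068)^(1/1) = 456 kPa.

P = 456 kPa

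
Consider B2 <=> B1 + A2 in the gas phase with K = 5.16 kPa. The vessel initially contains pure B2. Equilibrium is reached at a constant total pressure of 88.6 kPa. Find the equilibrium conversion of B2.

Take 1 mol B2 as basis and let X be its fractional conversion, so ξ = X.
At extent ξ: n_B2 = 1 − X; n_B1 = X; n_A2 = X.
Total moles n_T = 1 + X.
With p_i = (n_i/n_T)P, K = p_B1 p_A2 / (p_B2).
Setting this equal to 5.16 kPa and taking the physical root (0 < X < 1) gives X = 0.235.

X = 0.235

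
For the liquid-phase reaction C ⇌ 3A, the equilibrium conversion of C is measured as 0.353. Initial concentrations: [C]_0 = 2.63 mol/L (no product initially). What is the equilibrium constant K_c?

Let X = conversion of C.
Concentrations: [C] = 2.63 − 2.63X; [A] = 7.89X.
At X = 0.353: [C] = 1.7, [A] = 2.79.
K_c = [A]^3 / ([C]) = 12.7 (mol/L)^2.

K_c = 12.7 (mol/L)^2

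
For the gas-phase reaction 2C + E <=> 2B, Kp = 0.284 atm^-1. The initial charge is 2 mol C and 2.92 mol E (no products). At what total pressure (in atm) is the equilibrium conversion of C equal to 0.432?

P = 3.67 atm

Take 2 mol C as basis and let X be its fractional conversion, so ξ = X.
Moles: n_C = 2 − 2X; n_E = 2.92 − X; n_B = 2X.
n_T = Σnᵢ = 4.92 − X.
Kp = p_B^2 / (p_C^2 p_E) with p_i = (n_i/n_T)·P.
At X = 0.432: the mole-fraction product g(X) = Π y_i^ν_i = 1.043. Since Kp = g(X)·P^{-1}, P = (g/Kp)^(1/1) = (1.043/0.284)^(1/1) = 3.67 atm.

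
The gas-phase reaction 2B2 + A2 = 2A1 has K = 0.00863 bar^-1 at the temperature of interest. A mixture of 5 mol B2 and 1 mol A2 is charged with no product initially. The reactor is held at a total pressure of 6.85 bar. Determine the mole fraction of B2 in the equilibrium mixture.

y_B2 = 0.792

Let X = conversion of A2 (basis 1 mol A2); extent of reaction ξ = X.
At extent ξ: n_B2 = 5 − 2X; n_A2 = 1 − X; n_A1 = 2X.
n_T = Σnᵢ = 6 − X.
Mole fractions y_i = n_i/n_T; K = p_A1^2 / (p_B2^2 p_A2) with p_i = y_i·P.
Substituting and setting equal to 0.00863 bar^-1 gives a polynomial in X; the root in (0,1) is X = 0.206.
Then n_B2 = 4.59, n_T = 5.79, so y_B2 = 0.792.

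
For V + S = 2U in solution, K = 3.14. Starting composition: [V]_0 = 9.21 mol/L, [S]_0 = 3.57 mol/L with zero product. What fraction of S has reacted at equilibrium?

Let X = conversion of S; extent ξ = 3.57·X mol/L.
Concentrations: [V] = 9.21 − 3.57X; [S] = 3.57 − 3.57X; [U] = 7.14X.
K = [U]^2 / ([V] [S]).
Solving K = 3.14 for X ∈ (0,1): X = 0.685.

X = 0.685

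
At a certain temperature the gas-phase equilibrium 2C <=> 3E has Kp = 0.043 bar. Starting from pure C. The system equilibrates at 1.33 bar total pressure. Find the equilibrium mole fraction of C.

Basis: 1 mol C initially; let X = conversion of C. Extent ξ = 0.5X.
Moles: n_C = 1 − X; n_E = 1.5X.
n_T = Σnᵢ = 1 + 0.5X.
With p_i = (n_i/n_T)P, Kp = p_E^3 / (p_C^2).
Setting this equal to 0.043 bar and taking the physical root (0 < X < 1) gives X = 0.190.
Then n_C = 0.81, n_T = 1.1, so y_C = 0.739.

y_C = 0.739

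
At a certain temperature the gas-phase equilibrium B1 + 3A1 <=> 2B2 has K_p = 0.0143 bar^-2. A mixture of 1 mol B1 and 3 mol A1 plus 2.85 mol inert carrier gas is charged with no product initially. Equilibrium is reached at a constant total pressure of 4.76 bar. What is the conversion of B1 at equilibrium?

X = 0.160

Let X = conversion of B1 (basis 1 mol B1); extent of reaction ξ = X.
Species balance: n_B1 = 1 − X; n_A1 = 3 − 3X; n_B2 = 2X; n_I = 2.85 (inert).
Total moles n_T = 6.85 − 2X.
y_i = n_i/n_T, p_i = y_i·P. K_p = p_B2^2 / (p_B1 p_A1^3).
Setting this equal to 0.0143 bar^-2 and taking the physical root (0 < X < 1) gives X = 0.160.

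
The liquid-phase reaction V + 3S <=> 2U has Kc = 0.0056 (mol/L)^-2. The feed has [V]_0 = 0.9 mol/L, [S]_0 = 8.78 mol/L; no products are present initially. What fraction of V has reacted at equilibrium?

Let X = conversion of V; extent ξ = 0.9·X mol/L.
Concentrations: [V] = 0.9 − 0.9X; [S] = 8.78 − 2.7X; [U] = 1.8X.
Kc = [U]^2 / ([V] [S]^3).
This equals 0.0056 at X = 0.535 (the root in 0 < X < 1).

X = 0.535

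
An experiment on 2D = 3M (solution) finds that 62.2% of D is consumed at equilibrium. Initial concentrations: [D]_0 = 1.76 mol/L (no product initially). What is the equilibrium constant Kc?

Kc = 10 mol/L

Let X = conversion of D.
Concentrations: [D] = 1.76 − 1.76X; [M] = 2.64X.
At X = 0.622: [D] = 0.665, [M] = 1.64.
Kc = [M]^3 / ([D]^2) = 10 mol/L.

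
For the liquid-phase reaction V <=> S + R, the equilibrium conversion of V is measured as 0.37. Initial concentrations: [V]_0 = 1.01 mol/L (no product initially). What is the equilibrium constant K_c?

Let X = conversion of V.
Concentrations: [V] = 1.01 − 1.01X; [S] = 1.01X; [R] = 1.01X.
At X = 0.37: [V] = 0.636, [S] = 0.374, [R] = 0.374.
K_c = [S] [R] / ([V]) = 0.219 mol/L.

K_c = 0.219 mol/L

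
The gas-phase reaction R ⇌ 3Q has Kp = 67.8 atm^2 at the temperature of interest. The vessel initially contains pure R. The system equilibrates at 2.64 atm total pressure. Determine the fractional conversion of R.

X = 0.793

Basis: 1 mol R initially; let X = conversion of R. Extent ξ = X.
Species balance: n_R = 1 − X; n_Q = 3X.
Total moles n_T = 1 + 2X.
With p_i = (n_i/n_T)P, Kp = p_Q^3 / (p_R).
Setting this equal to 67.8 atm^2 and taking the physical root (0 < X < 1) gives X = 0.793.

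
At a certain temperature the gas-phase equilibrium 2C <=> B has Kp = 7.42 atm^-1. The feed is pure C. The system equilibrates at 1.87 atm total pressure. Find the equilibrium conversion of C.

Let X = conversion of C (basis 1 mol C); extent of reaction ξ = 0.5X.
Species balance: n_C = 1 − X; n_B = 0.5X.
Summing: n_T = 1 − 0.5X.
Mole fractions y_i = n_i/n_T; Kp = p_B / (p_C^2) with p_i = y_i·P.
This yields a degree-2 equation in X; solving on (0,1), X = 0.867.

X = 0.867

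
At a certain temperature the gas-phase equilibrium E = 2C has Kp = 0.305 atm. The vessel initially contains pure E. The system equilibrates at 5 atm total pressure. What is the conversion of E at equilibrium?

Let X = conversion of E (basis 1 mol E); extent of reaction ξ = X.
Moles: n_E = 1 − X; n_C = 2X.
Total moles n_T = 1 + X.
y_i = n_i/n_T, p_i = y_i·P. Kp = p_C^2 / (p_E).
This yields a degree-2 equation in X; solving on (0,1), X = 0.123.

X = 0.123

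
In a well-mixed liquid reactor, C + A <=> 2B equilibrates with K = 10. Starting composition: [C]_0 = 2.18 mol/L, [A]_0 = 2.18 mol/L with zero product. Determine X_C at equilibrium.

X = 0.613

Let X = conversion of C; extent ξ = 2.18·X mol/L.
Concentrations: [C] = 2.18 − 2.18X; [A] = 2.18 − 2.18X; [B] = 4.36X.
K = [B]^2 / ([C] [A]).
Setting equal to 10 and solving for X on (0,1) gives X = 0.613.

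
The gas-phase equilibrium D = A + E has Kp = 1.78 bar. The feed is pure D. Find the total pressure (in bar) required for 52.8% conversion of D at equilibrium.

Let X = conversion of D (basis 1 mol D); extent of reaction ξ = X.
At extent ξ: n_D = 1 − X; n_A = X; n_E = X.
n_T = Σnᵢ = 1 + X.
Kp = p_A p_E / (p_D) with p_i = (n_i/n_T)·P.
At X = 0.528: the mole-fraction product g(X) = Π y_i^ν_i = 0.3865. Since Kp = g(X)·P^{1}, P = (Kp/g)^(1/1) = (1.78/0.3865)^(1/1) = 4.6 bar.

P = 4.6 bar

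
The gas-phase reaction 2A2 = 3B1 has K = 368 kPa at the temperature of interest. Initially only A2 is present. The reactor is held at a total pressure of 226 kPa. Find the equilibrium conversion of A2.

Let X = conversion of A2 (basis 1 mol A2); extent of reaction ξ = 0.5X.
Mole table: n_A2 = 1 − X; n_B1 = 1.5X.
Total moles n_T = 1 + 0.5X.
Mole fractions y_i = n_i/n_T; K = p_B1^3 / (p_A2^2) with p_i = y_i·P.
Equating to 368 kPa and solving on 0 < X < 1: X = 0.520.

X = 0.520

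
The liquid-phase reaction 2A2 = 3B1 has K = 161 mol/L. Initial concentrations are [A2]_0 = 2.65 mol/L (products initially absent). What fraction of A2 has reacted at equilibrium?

Let X = conversion of A2; extent ξ = 2.65X/2 mol/L.
Concentrations: [A2] = 2.65 − 2.65X; [B1] = 3.97X.
K = [B1]^3 / ([A2]^2).
Solving K = 161 for X ∈ (0,1): X = 0.824.

X = 0.824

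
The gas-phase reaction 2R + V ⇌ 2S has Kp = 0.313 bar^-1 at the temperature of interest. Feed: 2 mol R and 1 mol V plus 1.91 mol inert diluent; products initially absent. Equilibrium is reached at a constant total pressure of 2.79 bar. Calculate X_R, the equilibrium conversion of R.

X = 0.270

Let X = conversion of R (basis 2 mol R); extent of reaction ξ = X.
Species balance: n_R = 2 − 2X; n_V = 1 − X; n_S = 2X; n_I = 1.91 (inert).
n_T = Σnᵢ = 4.91 − X.
Mole fractions y_i = n_i/n_T; Kp = p_S^2 / (p_R^2 p_V) with p_i = y_i·P.
Substituting and setting equal to 0.313 bar^-1 gives a polynomial in X; the root in (0,1) is X = 0.270.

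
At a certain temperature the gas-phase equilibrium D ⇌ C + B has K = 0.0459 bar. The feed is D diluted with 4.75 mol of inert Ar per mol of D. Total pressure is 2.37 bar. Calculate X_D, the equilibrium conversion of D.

Let X = conversion of D (basis 1 mol D); extent of reaction ξ = X.
Mole table: n_D = 1 − X; n_C = X; n_B = X; n_I = 4.75 (inert).
Summing: n_T = 5.75 + X.
y_i = n_i/n_T, p_i = y_i·P. K = p_C p_B / (p_D).
This yields a degree-2 equation in X; solving on (0,1), X = 0.288.

X = 0.288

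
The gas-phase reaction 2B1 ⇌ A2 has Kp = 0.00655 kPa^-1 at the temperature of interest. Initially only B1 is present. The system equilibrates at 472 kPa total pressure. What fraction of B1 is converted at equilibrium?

X = 0.726

Let X = conversion of B1 (basis 1 mol B1); extent of reaction ξ = 0.5X.
Species balance: n_B1 = 1 − X; n_A2 = 0.5X.
n_T = Σnᵢ = 1 − 0.5X.
Mole fractions y_i = n_i/n_T; Kp = p_A2 / (p_B1^2) with p_i = y_i·P.
Substituting and setting equal to 0.00655 kPa^-1 gives a polynomial in X; the root in (0,1) is X = 0.726.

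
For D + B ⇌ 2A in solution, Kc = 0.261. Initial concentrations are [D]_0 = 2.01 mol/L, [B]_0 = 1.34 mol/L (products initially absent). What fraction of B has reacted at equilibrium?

X = 0.248

Let X = conversion of B; extent ξ = 1.34·X mol/L.
Concentrations: [D] = 2.01 − 1.34X; [B] = 1.34 − 1.34X; [A] = 2.68X.
Kc = [A]^2 / ([D] [B]).
This equals 0.261 at X = 0.248 (the root in 0 < X < 1).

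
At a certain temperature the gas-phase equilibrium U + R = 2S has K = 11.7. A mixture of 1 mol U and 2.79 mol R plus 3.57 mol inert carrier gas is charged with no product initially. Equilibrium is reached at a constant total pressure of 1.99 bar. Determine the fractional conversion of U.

Take 1 mol U as basis and let X be its fractional conversion, so ξ = X.
Mole table: n_U = 1 − X; n_R = 2.79 − X; n_S = 2X; n_I = 3.57 (inert).
Total moles n_T = 7.36 (Δν = 0, constant).
Mole fractions y_i = n_i/n_T; K = p_S^2 / (p_U p_R) with p_i = y_i·P.
This yields a degree-2 equation in X; solving on (0,1), X = 0.867.

X = 0.867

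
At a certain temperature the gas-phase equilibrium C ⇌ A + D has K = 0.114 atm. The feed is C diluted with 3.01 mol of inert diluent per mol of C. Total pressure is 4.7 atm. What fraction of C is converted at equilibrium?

X = 0.275

Basis: 1 mol C initially; let X = conversion of C. Extent ξ = X.
Mole table: n_C = 1 − X; n_A = X; n_D = X; n_I = 3.01 (inert).
n_T = Σnᵢ = 4.01 + X.
With p_i = (n_i/n_T)P, K = p_A p_D / (p_C).
Equating to 0.114 atm and solving on 0 < X < 1: X = 0.275.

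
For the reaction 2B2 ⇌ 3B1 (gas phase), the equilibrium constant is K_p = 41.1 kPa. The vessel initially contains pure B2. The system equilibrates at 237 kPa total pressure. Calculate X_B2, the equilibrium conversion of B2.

Let X = conversion of B2 (basis 1 mol B2); extent of reaction ξ = 0.5X.
Species balance: n_B2 = 1 − X; n_B1 = 1.5X.
n_T = Σnᵢ = 1 + 0.5X.
With p_i = (n_i/n_T)P, K_p = p_B1^3 / (p_B2^2).
This yields a degree-3 equation in X; solving on (0,1), X = 0.306.

X = 0.306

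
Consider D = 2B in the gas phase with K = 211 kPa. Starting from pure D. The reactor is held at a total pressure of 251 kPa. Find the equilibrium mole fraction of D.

Take 1 mol D as basis and let X be its fractional conversion, so ξ = X.
Mole table: n_D = 1 − X; n_B = 2X.
Total moles n_T = 1 + X.
With p_i = (n_i/n_T)P, K = p_B^2 / (p_D).
Setting this equal to 211 kPa and taking the physical root (0 < X < 1) gives X = 0.417.
Then n_D = 0.583, n_T = 1.42, so y_D = 0.412.

y_D = 0.412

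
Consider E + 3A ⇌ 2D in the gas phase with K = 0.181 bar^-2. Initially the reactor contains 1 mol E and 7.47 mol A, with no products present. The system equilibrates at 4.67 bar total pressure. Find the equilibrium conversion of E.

Take 1 mol E as basis and let X be its fractional conversion, so ξ = X.
Species balance: n_E = 1 − X; n_A = 7.47 − 3X; n_D = 2X.
Total moles n_T = 8.47 − 2X.
Mole fractions y_i = n_i/n_T; K = p_D^2 / (p_E p_A^3) with p_i = y_i·P.
Equating to 0.181 bar^-2 and solving on 0 < X < 1: X = 0.781.

X = 0.781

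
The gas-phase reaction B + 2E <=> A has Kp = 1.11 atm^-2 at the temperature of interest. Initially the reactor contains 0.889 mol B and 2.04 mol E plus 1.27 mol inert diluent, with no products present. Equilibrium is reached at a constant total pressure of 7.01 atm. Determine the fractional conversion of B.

X = 0.761

Take 0.889 mol B as basis and let X be its fractional conversion, so ξ = 0.889X.
Mole table: n_B = 0.889 − 0.889X; n_E = 2.04 − 1.78X; n_A = 0.889X; n_I = 1.27 (inert).
Total moles n_T = 4.2 − 1.78X.
Mole fractions y_i = n_i/n_T; Kp = p_A / (p_B p_E^2) with p_i = y_i·P.
Substituting and setting equal to 1.11 atm^-2 gives a polynomial in X; the root in (0,1) is X = 0.761.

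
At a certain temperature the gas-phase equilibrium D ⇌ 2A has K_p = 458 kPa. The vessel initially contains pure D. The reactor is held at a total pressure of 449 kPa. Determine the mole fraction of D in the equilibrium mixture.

y_D = 0.379

Basis: 1 mol D initially; let X = conversion of D. Extent ξ = X.
At extent ξ: n_D = 1 − X; n_A = 2X.
Summing: n_T = 1 + X.
With p_i = (n_i/n_T)P, K_p = p_A^2 / (p_D).
Setting this equal to 458 kPa and taking the physical root (0 < X < 1) gives X = 0.451.
Then n_D = 0.549, n_T = 1.45, so y_D = 0.379.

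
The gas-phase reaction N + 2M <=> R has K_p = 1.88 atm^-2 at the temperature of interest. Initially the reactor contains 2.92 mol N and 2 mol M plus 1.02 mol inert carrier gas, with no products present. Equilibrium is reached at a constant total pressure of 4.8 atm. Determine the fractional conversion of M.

X = 0.798

Basis: 2 mol M initially; let X = conversion of M. Extent ξ = X.
At extent ξ: n_N = 2.92 − X; n_M = 2 − 2X; n_R = X; n_I = 1.02 (inert).
Total moles n_T = 5.94 − 2X.
With p_i = (n_i/n_T)P, K_p = p_R / (p_N p_M^2).
Setting this equal to 1.88 atm^-2 and taking the physical root (0 < X < 1) gives X = 0.798.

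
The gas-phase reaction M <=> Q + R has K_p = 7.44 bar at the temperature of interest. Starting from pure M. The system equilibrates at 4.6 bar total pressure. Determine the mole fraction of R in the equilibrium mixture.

y_R = 0.440

Let X = conversion of M (basis 1 mol M); extent of reaction ξ = X.
Moles: n_M = 1 − X; n_Q = X; n_R = X.
Summing: n_T = 1 + X.
Mole fractions y_i = n_i/n_T; K_p = p_Q p_R / (p_M) with p_i = y_i·P.
Substituting and setting equal to 7.44 bar gives a polynomial in X; the root in (0,1) is X = 0.786.
Then n_R = 0.786, n_T = 1.79, so y_R = 0.440.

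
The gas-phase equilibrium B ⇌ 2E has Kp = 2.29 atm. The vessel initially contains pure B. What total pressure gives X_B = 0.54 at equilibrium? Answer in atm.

P = 1.39 atm

Basis: 1 mol B initially; let X = conversion of B. Extent ξ = X.
Moles: n_B = 1 − X; n_E = 2X.
n_T = Σnᵢ = 1 + X.
Kp = p_E^2 / (p_B) with p_i = (n_i/n_T)·P.
At X = 0.54: the mole-fraction product g(X) = Π y_i^ν_i = 1.647. Since Kp = g(X)·P^{1}, P = (Kp/g)^(1/1) = (2.29/1.647)^(1/1) = 1.39 atm.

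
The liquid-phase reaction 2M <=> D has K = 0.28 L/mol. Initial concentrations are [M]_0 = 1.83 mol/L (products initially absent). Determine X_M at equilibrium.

X = 0.386

Let X = conversion of M; extent ξ = 1.83X/2 mol/L.
Concentrations: [M] = 1.83 − 1.83X; [D] = 0.915X.
K = [D] / ([M]^2).
Solving K = 0.28 for X ∈ (0,1): X = 0.386.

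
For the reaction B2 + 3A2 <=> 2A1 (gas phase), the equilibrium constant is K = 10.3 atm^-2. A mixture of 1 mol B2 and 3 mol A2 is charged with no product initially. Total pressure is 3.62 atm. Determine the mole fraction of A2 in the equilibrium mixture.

Take 1 mol B2 as basis and let X be its fractional conversion, so ξ = X.
Moles: n_B2 = 1 − X; n_A2 = 3 − 3X; n_A1 = 2X.
Total moles n_T = 4 − 2X.
y_i = n_i/n_T, p_i = y_i·P. K = p_A1^2 / (p_B2 p_A2^3).
Substituting and setting equal to 10.3 atm^-2 gives a polynomial in X; the root in (0,1) is X = 0.751.
Then n_A2 = 0.748, n_T = 2.5, so y_A2 = 0.299.

y_A2 = 0.299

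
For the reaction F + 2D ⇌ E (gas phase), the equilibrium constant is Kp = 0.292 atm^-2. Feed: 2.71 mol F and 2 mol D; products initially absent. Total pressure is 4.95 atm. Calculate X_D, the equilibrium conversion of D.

X = 0.643

Let X = conversion of D (basis 2 mol D); extent of reaction ξ = X.
Species balance: n_F = 2.71 − X; n_D = 2 − 2X; n_E = X.
n_T = Σnᵢ = 4.71 − 2X.
y_i = n_i/n_T, p_i = y_i·P. Kp = p_E / (p_F p_D^2).
Substituting and setting equal to 0.292 atm^-2 gives a polynomial in X; the root in (0,1) is X = 0.643.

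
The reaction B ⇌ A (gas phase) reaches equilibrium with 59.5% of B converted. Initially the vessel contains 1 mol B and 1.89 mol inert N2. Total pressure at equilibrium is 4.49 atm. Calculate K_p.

Let X = conversion of B (basis 1 mol B); extent of reaction ξ = X.
Moles: n_B = 1 − X; n_A = X; n_I = 1.89 (inert).
n_T stays at 2.89 (no change in mole number).
At X = 0.595: n_B = 0.405, n_A = 0.595, n_T = 2.89.
p_i = (n_i/n_T)·P. K_p = p_A / (p_B) = 1.47.

K_p = 1.47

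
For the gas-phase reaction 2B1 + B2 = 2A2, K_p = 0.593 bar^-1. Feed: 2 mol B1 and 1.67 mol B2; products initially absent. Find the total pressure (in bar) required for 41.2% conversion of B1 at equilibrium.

Let X = conversion of B1 (basis 2 mol B1); extent of reaction ξ = X.
At extent ξ: n_B1 = 2 − 2X; n_B2 = 1.67 − X; n_A2 = 2X.
n_T = Σnᵢ = 3.67 − X.
K_p = p_A2^2 / (p_B1^2 p_B2) with p_i = (n_i/n_T)·P.
At X = 0.412: the mole-fraction product g(X) = Π y_i^ν_i = 1.271. Since K_p = g(X)·P^{-1}, P = (g/K_p)^(1/1) = (1.271/0.593)^(1/1) = 2.14 bar.

P = 2.14 bar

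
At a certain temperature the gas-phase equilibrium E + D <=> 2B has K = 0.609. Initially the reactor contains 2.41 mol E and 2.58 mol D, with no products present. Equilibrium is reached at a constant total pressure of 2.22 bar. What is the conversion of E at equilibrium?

Basis: 2.41 mol E initially; let X = conversion of E. Extent ξ = 2.41X.
Mole table: n_E = 2.41 − 2.41X; n_D = 2.58 − 2.41X; n_B = 4.82X.
Total moles n_T = 4.99 (Δν = 0, constant).
y_i = n_i/n_T, p_i = y_i·P. K = p_B^2 / (p_E p_D).
Equating to 0.609 and solving on 0 < X < 1: X = 0.290.

X = 0.290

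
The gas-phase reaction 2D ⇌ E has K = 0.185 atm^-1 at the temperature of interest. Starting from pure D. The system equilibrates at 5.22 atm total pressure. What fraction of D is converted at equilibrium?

X = 0.547

Take 1 mol D as basis and let X be its fractional conversion, so ξ = 0.5X.
Moles: n_D = 1 − X; n_E = 0.5X.
Total moles n_T = 1 − 0.5X.
Mole fractions y_i = n_i/n_T; K = p_E / (p_D^2) with p_i = y_i·P.
This yields a degree-2 equation in X; solving on (0,1), X = 0.547.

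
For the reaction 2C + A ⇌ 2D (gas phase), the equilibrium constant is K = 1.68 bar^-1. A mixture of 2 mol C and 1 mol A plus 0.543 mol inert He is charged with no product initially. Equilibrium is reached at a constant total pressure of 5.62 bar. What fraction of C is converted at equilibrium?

X = 0.545

Let X = conversion of C (basis 2 mol C); extent of reaction ξ = X.
Species balance: n_C = 2 − 2X; n_A = 1 − X; n_D = 2X; n_I = 0.543 (inert).
Total moles n_T = 3.54 − X.
Mole fractions y_i = n_i/n_T; K = p_D^2 / (p_C^2 p_A) with p_i = y_i·P.
This yields a degree-3 equation in X; solving on (0,1), X = 0.545.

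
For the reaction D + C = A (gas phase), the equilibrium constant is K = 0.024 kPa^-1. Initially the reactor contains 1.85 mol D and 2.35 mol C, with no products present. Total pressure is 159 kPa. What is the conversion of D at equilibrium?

X = 0.604

Basis: 1.85 mol D initially; let X = conversion of D. Extent ξ = 1.85X.
At extent ξ: n_D = 1.85 − 1.85X; n_C = 2.35 − 1.85X; n_A = 1.85X.
Summing: n_T = 4.2 − 1.85X.
Mole fractions y_i = n_i/n_T; K = p_A / (p_D p_C) with p_i = y_i·P.
Substituting and setting equal to 0.024 kPa^-1 gives a polynomial in X; the root in (0,1) is X = 0.604.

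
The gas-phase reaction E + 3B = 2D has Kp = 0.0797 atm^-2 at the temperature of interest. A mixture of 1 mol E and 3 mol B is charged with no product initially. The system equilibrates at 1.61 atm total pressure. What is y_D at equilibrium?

y_D = 0.115

Basis: 1 mol E initially; let X = conversion of E. Extent ξ = X.
Species balance: n_E = 1 − X; n_B = 3 − 3X; n_D = 2X.
Summing: n_T = 4 − 2X.
Mole fractions y_i = n_i/n_T; Kp = p_D^2 / (p_E p_B^3) with p_i = y_i·P.
This yields a degree-4 equation in X; solving on (0,1), X = 0.207.
Then n_D = 0.414, n_T = 3.59, so y_D = 0.115.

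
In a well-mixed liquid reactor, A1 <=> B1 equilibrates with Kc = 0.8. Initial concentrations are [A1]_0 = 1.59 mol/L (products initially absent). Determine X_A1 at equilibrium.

X = 0.444

Let X = conversion of A1; extent ξ = 1.59·X mol/L.
Concentrations: [A1] = 1.59 − 1.59X; [B1] = 1.59X.
Kc = [B1] / ([A1]).
This equals 0.8 at X = 0.444 (the root in 0 < X < 1).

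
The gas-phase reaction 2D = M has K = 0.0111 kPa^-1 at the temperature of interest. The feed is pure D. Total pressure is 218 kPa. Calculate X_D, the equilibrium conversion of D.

Take 1 mol D as basis and let X be its fractional conversion, so ξ = 0.5X.
Species balance: n_D = 1 − X; n_M = 0.5X.
n_T = Σnᵢ = 1 − 0.5X.
Mole fractions y_i = n_i/n_T; K = p_M / (p_D^2) with p_i = y_i·P.
Substituting and setting equal to 0.0111 kPa^-1 gives a polynomial in X; the root in (0,1) is X = 0.694.

X = 0.694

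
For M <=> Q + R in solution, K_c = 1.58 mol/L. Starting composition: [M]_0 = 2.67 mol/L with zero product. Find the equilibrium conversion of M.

X = 0.528

Let X = conversion of M; extent ξ = 2.67·X mol/L.
Concentrations: [M] = 2.67 − 2.67X; [Q] = 2.67X; [R] = 2.67X.
K_c = [Q] [R] / ([M]).
Solving K_c = 1.58 for X ∈ (0,1): X = 0.528.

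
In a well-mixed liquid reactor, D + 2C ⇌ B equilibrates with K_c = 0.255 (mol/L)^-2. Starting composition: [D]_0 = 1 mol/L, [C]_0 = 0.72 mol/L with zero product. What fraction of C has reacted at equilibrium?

X = 0.211

Let X = conversion of C; extent ξ = 0.72X/2 mol/L.
Concentrations: [D] = 1 − 0.36X; [C] = 0.72 − 0.72X; [B] = 0.36X.
K_c = [B] / ([D] [C]^2).
Equating to 0.255 (mol/L)^-2: the physical root is X = 0.211.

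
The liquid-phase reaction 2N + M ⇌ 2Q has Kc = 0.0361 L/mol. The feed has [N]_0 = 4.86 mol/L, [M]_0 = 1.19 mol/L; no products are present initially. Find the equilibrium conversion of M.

Let X = conversion of M; extent ξ = 1.19·X mol/L.
Concentrations: [N] = 4.86 − 2.38X; [M] = 1.19 − 1.19X; [Q] = 2.38X.
Kc = [Q]^2 / ([N]^2 [M]).
This equals 0.0361 at X = 0.302 (the root in 0 < X < 1).

X = 0.302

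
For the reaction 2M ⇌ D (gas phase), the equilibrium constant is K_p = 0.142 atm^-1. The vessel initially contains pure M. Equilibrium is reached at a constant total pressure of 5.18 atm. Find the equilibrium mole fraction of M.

Let X = conversion of M (basis 1 mol M); extent of reaction ξ = 0.5X.
At extent ξ: n_M = 1 − X; n_D = 0.5X.
Total moles n_T = 1 − 0.5X.
Mole fractions y_i = n_i/n_T; K_p = p_D / (p_M^2) with p_i = y_i·P.
Equating to 0.142 atm^-1 and solving on 0 < X < 1: X = 0.496.
Then n_M = 0.504, n_T = 0.752, so y_M = 0.670.

y_M = 0.670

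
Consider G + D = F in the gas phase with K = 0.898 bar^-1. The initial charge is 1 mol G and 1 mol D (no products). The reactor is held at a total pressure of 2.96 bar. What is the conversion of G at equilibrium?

X = 0.477

Take 1 mol G as basis and let X be its fractional conversion, so ξ = X.
Mole table: n_G = 1 − X; n_D = 1 − X; n_F = X.
n_T = Σnᵢ = 2 − X.
With p_i = (n_i/n_T)P, K = p_F / (p_G p_D).
Substituting and setting equal to 0.898 bar^-1 gives a polynomial in X; the root in (0,1) is X = 0.477.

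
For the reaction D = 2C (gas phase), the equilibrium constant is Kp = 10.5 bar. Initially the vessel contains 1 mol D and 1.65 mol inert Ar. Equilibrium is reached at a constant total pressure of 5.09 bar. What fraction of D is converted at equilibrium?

X = 0.709

Take 1 mol D as basis and let X be its fractional conversion, so ξ = X.
At extent ξ: n_D = 1 − X; n_C = 2X; n_I = 1.65 (inert).
n_T = Σnᵢ = 2.65 + X.
y_i = n_i/n_T, p_i = y_i·P. Kp = p_C^2 / (p_D).
Equating to 10.5 bar and solving on 0 < X < 1: X = 0.709.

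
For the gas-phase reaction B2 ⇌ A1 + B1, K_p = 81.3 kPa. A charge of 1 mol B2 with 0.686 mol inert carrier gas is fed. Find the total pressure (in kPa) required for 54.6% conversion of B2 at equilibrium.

Basis: 1 mol B2 initially; let X = conversion of B2. Extent ξ = X.
Moles: n_B2 = 1 − X; n_A1 = X; n_B1 = X; n_I = 0.686 (inert).
Total moles n_T = 1.69 + X.
K_p = p_A1 p_B1 / (p_B2) with p_i = (n_i/n_T)·P.
At X = 0.546: the mole-fraction product g(X) = Π y_i^ν_i = 0.2942. Since K_p = g(X)·P^{1}, P = (K_p/g)^(1/1) = (81.3/0.2942)^(1/1) = 276 kPa.

P = 276 kPa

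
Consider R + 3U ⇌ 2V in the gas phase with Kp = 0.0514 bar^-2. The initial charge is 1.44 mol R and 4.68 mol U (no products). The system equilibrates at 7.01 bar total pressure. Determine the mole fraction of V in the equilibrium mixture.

y_V = 0.272

Let X = conversion of R (basis 1.44 mol R); extent of reaction ξ = 1.44X.
At extent ξ: n_R = 1.44 − 1.44X; n_U = 4.68 − 4.32X; n_V = 2.88X.
n_T = Σnᵢ = 6.12 − 2.88X.
Mole fractions y_i = n_i/n_T; Kp = p_V^2 / (p_R p_U^3) with p_i = y_i·P.
This yields a degree-4 equation in X; solving on (0,1), X = 0.455.
Then n_V = 1.31, n_T = 4.81, so y_V = 0.272.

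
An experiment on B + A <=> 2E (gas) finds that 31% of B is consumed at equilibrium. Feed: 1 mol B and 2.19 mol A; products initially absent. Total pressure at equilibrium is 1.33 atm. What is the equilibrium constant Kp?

Let X = conversion of B (basis 1 mol B); extent of reaction ξ = X.
Species balance: n_B = 1 − X; n_A = 2.19 − X; n_E = 2X.
Since Δν = 0, n_T = 3.19 throughout.
At X = 0.31: n_B = 0.69, n_A = 1.88, n_E = 0.62, n_T = 3.19.
p_i = (n_i/n_T)·P. Kp = p_E^2 / (p_B p_A) = 0.296.

Kp = 0.296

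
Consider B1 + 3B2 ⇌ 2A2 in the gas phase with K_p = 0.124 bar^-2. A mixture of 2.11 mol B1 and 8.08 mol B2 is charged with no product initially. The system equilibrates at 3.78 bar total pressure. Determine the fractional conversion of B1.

Basis: 2.11 mol B1 initially; let X = conversion of B1. Extent ξ = 2.11X.
Mole table: n_B1 = 2.11 − 2.11X; n_B2 = 8.08 − 6.33X; n_A2 = 4.22X.
Total moles n_T = 10.2 − 4.22X.
With p_i = (n_i/n_T)P, K_p = p_A2^2 / (p_B1 p_B2^3).
This yields a degree-4 equation in X; solving on (0,1), X = 0.469.

X = 0.469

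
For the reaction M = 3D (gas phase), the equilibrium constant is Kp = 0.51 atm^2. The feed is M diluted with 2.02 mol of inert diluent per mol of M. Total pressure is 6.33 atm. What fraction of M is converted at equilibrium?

Basis: 1 mol M initially; let X = conversion of M. Extent ξ = X.
Mole table: n_M = 1 − X; n_D = 3X; n_I = 2.02 (inert).
n_T = Σnᵢ = 3.02 + 2X.
With p_i = (n_i/n_T)P, Kp = p_D^3 / (p_M).
Setting this equal to 0.51 atm^2 and taking the physical root (0 < X < 1) gives X = 0.164.

X = 0.164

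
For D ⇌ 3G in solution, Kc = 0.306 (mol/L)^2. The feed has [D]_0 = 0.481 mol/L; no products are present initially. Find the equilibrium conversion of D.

Let X = conversion of D; extent ξ = 0.481·X mol/L.
Concentrations: [D] = 0.481 − 0.481X; [G] = 1.44X.
Kc = [G]^3 / ([D]).
Solving Kc = 0.306 for X ∈ (0,1): X = 0.322.

X = 0.322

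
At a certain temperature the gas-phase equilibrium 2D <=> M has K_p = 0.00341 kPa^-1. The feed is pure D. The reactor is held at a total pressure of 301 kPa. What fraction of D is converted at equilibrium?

Let X = conversion of D (basis 1 mol D); extent of reaction ξ = 0.5X.
At extent ξ: n_D = 1 − X; n_M = 0.5X.
Summing: n_T = 1 − 0.5X.
y_i = n_i/n_T, p_i = y_i·P. K_p = p_M / (p_D^2).
Equating to 0.00341 kPa^-1 and solving on 0 < X < 1: X = 0.557.

X = 0.557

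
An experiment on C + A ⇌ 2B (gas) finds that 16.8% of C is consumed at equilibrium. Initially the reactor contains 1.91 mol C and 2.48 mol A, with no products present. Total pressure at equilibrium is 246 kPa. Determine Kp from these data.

Kp = 0.12

Take 1.91 mol C as basis and let X be its fractional conversion, so ξ = 1.91X.
Mole table: n_C = 1.91 − 1.91X; n_A = 2.48 − 1.91X; n_B = 3.82X.
Total moles n_T = 4.39 (Δν = 0, constant).
At X = 0.168: n_C = 1.59, n_A = 2.16, n_B = 0.642, n_T = 4.39.
p_i = (n_i/n_T)·P. Kp = p_B^2 / (p_C p_A) = 0.12.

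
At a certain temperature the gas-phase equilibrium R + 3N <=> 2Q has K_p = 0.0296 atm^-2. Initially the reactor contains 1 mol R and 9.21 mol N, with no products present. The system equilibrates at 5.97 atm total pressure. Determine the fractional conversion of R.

Take 1 mol R as basis and let X be its fractional conversion, so ξ = X.
At extent ξ: n_R = 1 − X; n_N = 9.21 − 3X; n_Q = 2X.
Total moles n_T = 10.2 − 2X.
y_i = n_i/n_T, p_i = y_i·P. K_p = p_Q^2 / (p_R p_N^3).
Setting this equal to 0.0296 atm^-2 and taking the physical root (0 < X < 1) gives X = 0.658.

X = 0.658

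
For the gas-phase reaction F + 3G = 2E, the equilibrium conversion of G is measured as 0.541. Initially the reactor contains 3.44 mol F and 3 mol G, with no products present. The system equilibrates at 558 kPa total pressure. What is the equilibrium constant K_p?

Take 3 mol G as basis and let X be its fractional conversion, so ξ = X.
Mole table: n_F = 3.44 − X; n_G = 3 − 3X; n_E = 2X.
n_T = Σnᵢ = 6.44 − 2X.
At X = 0.541: n_F = 2.9, n_G = 1.38, n_E = 1.08, n_T = 5.36.
p_i = (n_i/n_T)·P. K_p = p_E^2 / (p_F p_G^3) = 1.43e-05 kPa^-2.

K_p = 1.43e-05 kPa^-2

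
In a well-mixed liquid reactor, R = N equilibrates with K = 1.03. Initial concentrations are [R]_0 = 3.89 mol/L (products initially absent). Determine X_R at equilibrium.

Let X = conversion of R; extent ξ = 3.89·X mol/L.
Concentrations: [R] = 3.89 − 3.89X; [N] = 3.89X.
K = [N] / ([R]).
Setting equal to 1.03 and solving for X on (0,1) gives X = 0.507.

X = 0.507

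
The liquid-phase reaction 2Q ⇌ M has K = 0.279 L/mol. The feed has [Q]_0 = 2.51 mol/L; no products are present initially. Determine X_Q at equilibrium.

Let X = conversion of Q; extent ξ = 2.51X/2 mol/L.
Concentrations: [Q] = 2.51 − 2.51X; [M] = 1.25X.
K = [M] / ([Q]^2).
Setting equal to 0.279 and solving for X on (0,1) gives X = 0.440.

X = 0.440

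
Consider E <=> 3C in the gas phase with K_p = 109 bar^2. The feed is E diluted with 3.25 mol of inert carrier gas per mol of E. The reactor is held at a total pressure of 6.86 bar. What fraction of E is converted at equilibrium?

X = 0.817

Take 1 mol E as basis and let X be its fractional conversion, so ξ = X.
Mole table: n_E = 1 − X; n_C = 3X; n_I = 3.25 (inert).
Summing: n_T = 4.25 + 2X.
With p_i = (n_i/n_T)P, K_p = p_C^3 / (p_E).
This yields a degree-3 equation in X; solving on (0,1), X = 0.817.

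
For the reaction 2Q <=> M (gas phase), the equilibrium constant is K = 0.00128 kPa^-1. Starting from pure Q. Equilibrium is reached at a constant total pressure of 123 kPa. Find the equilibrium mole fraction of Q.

Take 1 mol Q as basis and let X be its fractional conversion, so ξ = 0.5X.
Mole table: n_Q = 1 − X; n_M = 0.5X.
n_T = Σnᵢ = 1 − 0.5X.
With p_i = (n_i/n_T)P, K = p_M / (p_Q^2).
Equating to 0.00128 kPa^-1 and solving on 0 < X < 1: X = 0.217.
Then n_Q = 0.783, n_T = 0.892, so y_Q = 0.878.

y_Q = 0.878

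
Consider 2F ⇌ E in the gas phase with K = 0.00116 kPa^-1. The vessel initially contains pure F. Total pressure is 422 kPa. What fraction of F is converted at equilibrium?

Take 1 mol F as basis and let X be its fractional conversion, so ξ = 0.5X.
Mole table: n_F = 1 − X; n_E = 0.5X.
n_T = Σnᵢ = 1 − 0.5X.
y_i = n_i/n_T, p_i = y_i·P. K = p_E / (p_F^2).
Equating to 0.00116 kPa^-1 and solving on 0 < X < 1: X = 0.419.

X = 0.419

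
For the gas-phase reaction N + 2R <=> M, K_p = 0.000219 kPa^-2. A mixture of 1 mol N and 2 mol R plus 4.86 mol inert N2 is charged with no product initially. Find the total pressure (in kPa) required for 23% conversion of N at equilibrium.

P = 177 kPa

Let X = conversion of N (basis 1 mol N); extent of reaction ξ = X.
Mole table: n_N = 1 − X; n_R = 2 − 2X; n_M = X; n_I = 4.86 (inert).
Summing: n_T = 7.86 − 2X.
K_p = p_M / (p_N p_R^2) with p_i = (n_i/n_T)·P.
At X = 0.23: the mole-fraction product g(X) = Π y_i^ν_i = 6.897. Since K_p = g(X)·P^{-2}, P = (g/K_p)^(1/2) = (6.897/0.000219)^(1/2) = 177 kPa.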